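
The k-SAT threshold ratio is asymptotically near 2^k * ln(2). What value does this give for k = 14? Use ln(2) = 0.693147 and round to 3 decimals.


Using the asymptotic formula: threshold ~ 2^k * ln(2).
2^14 = 16384.
16384 * 0.693147 = 11356.52.

11356.52


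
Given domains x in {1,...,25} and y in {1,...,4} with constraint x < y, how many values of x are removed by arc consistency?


For the constraint x < y, x needs a supporting value in y's domain.
x can be at most 3 (one less than y's maximum).
Valid x values from domain: 3 out of 25.
Pruned = 25 - 3 = 22.

22


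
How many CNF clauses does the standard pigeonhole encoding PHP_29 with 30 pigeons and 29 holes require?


The PHP encoding has two parts:
1) At-least-one-hole clauses: 30 (one per pigeon, each with 29 literals).
2) At-most-one-pigeon-per-hole clauses: 29 holes * C(30,2) = 29 * 435 = 12615.
Total clauses = 30 + 12615 = 12645.

12645


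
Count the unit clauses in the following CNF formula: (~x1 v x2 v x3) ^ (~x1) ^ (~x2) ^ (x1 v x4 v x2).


A unit clause contains exactly one literal.
Unit clauses found: (~x1), (~x2).
Count = 2.

2


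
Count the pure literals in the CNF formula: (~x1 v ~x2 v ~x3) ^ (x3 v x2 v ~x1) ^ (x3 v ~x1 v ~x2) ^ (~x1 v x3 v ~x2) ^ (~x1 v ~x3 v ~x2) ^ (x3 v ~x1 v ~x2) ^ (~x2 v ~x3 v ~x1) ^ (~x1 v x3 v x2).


A pure literal appears in only one polarity across all clauses.
Pure literals: x1 (negative only).
Count = 1.

1


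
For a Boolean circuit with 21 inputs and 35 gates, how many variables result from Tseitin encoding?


The Tseitin transformation introduces one auxiliary variable per gate.
Total variables = inputs + gates = 21 + 35 = 56.

56


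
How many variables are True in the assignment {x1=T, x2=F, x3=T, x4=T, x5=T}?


The weight is the number of variables assigned True.
True variables: x1, x3, x4, x5.
Weight = 4.

4


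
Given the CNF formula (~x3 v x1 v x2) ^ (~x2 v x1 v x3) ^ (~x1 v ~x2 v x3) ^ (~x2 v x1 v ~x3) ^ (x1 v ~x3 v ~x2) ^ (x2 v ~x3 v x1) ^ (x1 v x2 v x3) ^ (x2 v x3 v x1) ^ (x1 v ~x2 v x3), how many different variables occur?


Identify each distinct variable in the formula.
Variables found: x1, x2, x3.
Total distinct variables = 3.

3


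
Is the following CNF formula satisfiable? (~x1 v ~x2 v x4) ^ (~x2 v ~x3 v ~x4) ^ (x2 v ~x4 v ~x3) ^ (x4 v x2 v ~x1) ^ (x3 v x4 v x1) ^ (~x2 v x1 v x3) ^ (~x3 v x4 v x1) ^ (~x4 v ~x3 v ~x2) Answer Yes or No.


Check all 16 possible truth assignments.
Number of satisfying assignments found: 3.
The formula is satisfiable.

Yes


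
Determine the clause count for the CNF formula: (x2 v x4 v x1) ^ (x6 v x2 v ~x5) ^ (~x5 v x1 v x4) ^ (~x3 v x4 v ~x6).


Each group enclosed in parentheses joined by ^ is one clause.
Counting the conjuncts: 4 clauses.

4


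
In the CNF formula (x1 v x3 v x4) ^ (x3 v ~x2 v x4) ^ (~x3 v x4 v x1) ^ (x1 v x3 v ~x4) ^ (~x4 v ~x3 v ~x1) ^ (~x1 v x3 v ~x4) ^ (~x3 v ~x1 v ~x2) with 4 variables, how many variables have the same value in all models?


Find all satisfying assignments: 4 model(s).
Check which variables have the same value in every model.
No variable is fixed across all models.
Backbone size = 0.

0


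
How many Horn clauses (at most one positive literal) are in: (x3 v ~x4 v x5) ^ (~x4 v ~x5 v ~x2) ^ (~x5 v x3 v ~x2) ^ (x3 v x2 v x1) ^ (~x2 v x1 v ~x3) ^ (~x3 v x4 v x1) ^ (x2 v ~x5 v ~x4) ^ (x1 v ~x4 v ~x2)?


A Horn clause has at most one positive literal.
Clause 1: 2 positive lit(s) -> not Horn
Clause 2: 0 positive lit(s) -> Horn
Clause 3: 1 positive lit(s) -> Horn
Clause 4: 3 positive lit(s) -> not Horn
Clause 5: 1 positive lit(s) -> Horn
Clause 6: 2 positive lit(s) -> not Horn
Clause 7: 1 positive lit(s) -> Horn
Clause 8: 1 positive lit(s) -> Horn
Total Horn clauses = 5.

5


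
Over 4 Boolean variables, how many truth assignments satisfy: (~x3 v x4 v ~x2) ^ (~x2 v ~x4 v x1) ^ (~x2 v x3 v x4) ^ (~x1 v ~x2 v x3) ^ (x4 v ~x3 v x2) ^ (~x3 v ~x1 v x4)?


Enumerate all 16 truth assignments over 4 variables.
Test each against every clause.
Satisfying assignments found: 7.

7


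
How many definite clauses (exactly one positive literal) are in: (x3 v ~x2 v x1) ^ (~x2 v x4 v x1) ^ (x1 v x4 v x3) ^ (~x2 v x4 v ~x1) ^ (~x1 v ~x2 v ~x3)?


A definite clause has exactly one positive literal.
Clause 1: 2 positive -> not definite
Clause 2: 2 positive -> not definite
Clause 3: 3 positive -> not definite
Clause 4: 1 positive -> definite
Clause 5: 0 positive -> not definite
Definite clause count = 1.

1


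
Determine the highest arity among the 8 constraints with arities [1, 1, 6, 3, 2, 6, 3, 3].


The arities are: 1, 1, 6, 3, 2, 6, 3, 3.
Scan for the maximum value.
Maximum arity = 6.

6


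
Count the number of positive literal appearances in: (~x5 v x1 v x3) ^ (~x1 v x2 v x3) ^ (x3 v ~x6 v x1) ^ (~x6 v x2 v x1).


Scan each clause for unnegated literals.
Clause 1: 2 positive; Clause 2: 2 positive; Clause 3: 2 positive; Clause 4: 2 positive.
Total positive literal occurrences = 8.

8


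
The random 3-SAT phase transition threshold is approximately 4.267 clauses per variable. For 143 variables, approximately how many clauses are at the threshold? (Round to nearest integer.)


The 3-SAT phase transition occurs at approximately 4.267 clauses per variable.
m = 4.267 * 143 = 610.181.
Rounded to nearest integer: 610.

610


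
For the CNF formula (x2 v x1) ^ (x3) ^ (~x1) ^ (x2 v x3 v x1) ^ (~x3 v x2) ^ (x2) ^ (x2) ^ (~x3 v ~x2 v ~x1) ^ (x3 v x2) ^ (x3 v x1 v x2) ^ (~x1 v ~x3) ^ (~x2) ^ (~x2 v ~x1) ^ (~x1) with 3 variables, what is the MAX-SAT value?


Enumerate all 8 truth assignments.
For each, count how many of the 14 clauses are satisfied.
The formula is not fully satisfiable, so the maximum is below 14.
Maximum simultaneously satisfiable clauses = 13.

13


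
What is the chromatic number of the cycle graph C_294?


A cycle on an even number of vertices is bipartite: alternate two colors around the cycle.
Since 294 is even, two colors suffice, and at least two are needed because the graph has edges.
Chromatic number = 2.

2


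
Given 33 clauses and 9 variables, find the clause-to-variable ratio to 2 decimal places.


Clause-to-variable ratio = clauses / variables.
33 / 9 = 3.67.

3.67


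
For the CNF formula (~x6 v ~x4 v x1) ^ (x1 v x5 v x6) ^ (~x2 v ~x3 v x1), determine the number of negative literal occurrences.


Scan each clause for negated literals.
Clause 1: 2 negative; Clause 2: 0 negative; Clause 3: 2 negative.
Total negative literal occurrences = 4.

4


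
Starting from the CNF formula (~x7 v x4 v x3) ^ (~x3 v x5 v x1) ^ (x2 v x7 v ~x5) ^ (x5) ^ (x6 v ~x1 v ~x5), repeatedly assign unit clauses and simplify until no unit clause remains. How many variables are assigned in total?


Unit propagation repeatedly assigns the literal in any unit clause, then simplifies.
Assignments in order: x5 = T.
No further unit clauses remain.
Total variables assigned = 1.

1


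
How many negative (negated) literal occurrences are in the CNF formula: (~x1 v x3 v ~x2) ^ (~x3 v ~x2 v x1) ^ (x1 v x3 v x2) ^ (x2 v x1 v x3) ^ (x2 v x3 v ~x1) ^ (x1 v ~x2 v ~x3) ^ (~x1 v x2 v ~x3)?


Scan each clause for negated literals.
Clause 1: 2 negative; Clause 2: 2 negative; Clause 3: 0 negative; Clause 4: 0 negative; Clause 5: 1 negative; Clause 6: 2 negative; Clause 7: 2 negative.
Total negative literal occurrences = 9.

9


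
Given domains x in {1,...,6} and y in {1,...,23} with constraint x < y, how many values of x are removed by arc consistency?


For the constraint x < y, x needs a supporting value in y's domain.
x can be at most 22 (one less than y's maximum).
Valid x values from domain: 6 out of 6.
Pruned = 6 - 6 = 0.

0


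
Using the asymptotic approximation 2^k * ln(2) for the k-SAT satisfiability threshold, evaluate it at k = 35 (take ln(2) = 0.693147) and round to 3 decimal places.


Using the asymptotic formula: threshold ~ 2^k * ln(2).
2^35 = 34359738368.
34359738368 * 0.693147 = 23816349570.564.

23816349570.564


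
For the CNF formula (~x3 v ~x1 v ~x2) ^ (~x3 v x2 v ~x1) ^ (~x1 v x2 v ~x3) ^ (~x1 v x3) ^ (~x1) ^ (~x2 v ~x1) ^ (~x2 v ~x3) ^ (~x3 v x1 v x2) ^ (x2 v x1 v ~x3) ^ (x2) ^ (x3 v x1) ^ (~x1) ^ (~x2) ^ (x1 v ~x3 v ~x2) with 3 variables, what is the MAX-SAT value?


Enumerate all 8 truth assignments.
For each, count how many of the 14 clauses are satisfied.
The formula is not fully satisfiable, so the maximum is below 14.
Maximum simultaneously satisfiable clauses = 12.

12


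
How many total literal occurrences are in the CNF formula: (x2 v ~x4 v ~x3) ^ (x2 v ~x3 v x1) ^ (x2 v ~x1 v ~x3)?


Clause lengths: 3, 3, 3.
Sum = 3 + 3 + 3 = 9.

9


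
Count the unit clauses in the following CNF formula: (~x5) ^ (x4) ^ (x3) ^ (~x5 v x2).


A unit clause contains exactly one literal.
Unit clauses found: (~x5), (x4), (x3).
Count = 3.

3


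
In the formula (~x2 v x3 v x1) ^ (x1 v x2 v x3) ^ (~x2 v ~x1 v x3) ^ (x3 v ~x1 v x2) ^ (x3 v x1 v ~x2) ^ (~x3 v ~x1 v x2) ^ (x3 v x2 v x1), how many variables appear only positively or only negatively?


A pure literal appears in only one polarity across all clauses.
No pure literals found.
Count = 0.

0


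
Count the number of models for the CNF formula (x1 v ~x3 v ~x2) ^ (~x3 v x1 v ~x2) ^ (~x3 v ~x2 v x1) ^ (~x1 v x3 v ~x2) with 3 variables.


Enumerate all 8 truth assignments over 3 variables.
Test each against every clause.
Satisfying assignments found: 6.

6


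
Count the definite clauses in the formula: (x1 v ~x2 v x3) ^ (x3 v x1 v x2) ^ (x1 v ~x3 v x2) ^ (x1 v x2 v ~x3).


A definite clause has exactly one positive literal.
Clause 1: 2 positive -> not definite
Clause 2: 3 positive -> not definite
Clause 3: 2 positive -> not definite
Clause 4: 2 positive -> not definite
Definite clause count = 0.

0


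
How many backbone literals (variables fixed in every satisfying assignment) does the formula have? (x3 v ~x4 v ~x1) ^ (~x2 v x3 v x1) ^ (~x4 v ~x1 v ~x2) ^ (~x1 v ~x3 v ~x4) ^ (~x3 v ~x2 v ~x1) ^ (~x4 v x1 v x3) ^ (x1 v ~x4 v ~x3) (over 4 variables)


Find all satisfying assignments: 6 model(s).
Check which variables have the same value in every model.
Fixed variables: x4=F.
Backbone size = 1.

1


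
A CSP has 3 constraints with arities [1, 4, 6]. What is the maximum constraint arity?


The arities are: 1, 4, 6.
Scan for the maximum value.
Maximum arity = 6.

6


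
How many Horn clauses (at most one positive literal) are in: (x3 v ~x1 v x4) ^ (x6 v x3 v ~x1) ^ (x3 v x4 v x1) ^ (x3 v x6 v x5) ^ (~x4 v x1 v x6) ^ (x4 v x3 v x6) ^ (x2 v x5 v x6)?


A Horn clause has at most one positive literal.
Clause 1: 2 positive lit(s) -> not Horn
Clause 2: 2 positive lit(s) -> not Horn
Clause 3: 3 positive lit(s) -> not Horn
Clause 4: 3 positive lit(s) -> not Horn
Clause 5: 2 positive lit(s) -> not Horn
Clause 6: 3 positive lit(s) -> not Horn
Clause 7: 3 positive lit(s) -> not Horn
Total Horn clauses = 0.

0


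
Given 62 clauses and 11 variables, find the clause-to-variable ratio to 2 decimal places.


Clause-to-variable ratio = clauses / variables.
62 / 11 = 5.64.

5.64


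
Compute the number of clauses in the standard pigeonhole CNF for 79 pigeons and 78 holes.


The PHP encoding has two parts:
1) At-least-one-hole clauses: 79 (one per pigeon, each with 78 literals).
2) At-most-one-pigeon-per-hole clauses: 78 holes * C(79,2) = 78 * 3081 = 240318.
Total clauses = 79 + 240318 = 240397.

240397


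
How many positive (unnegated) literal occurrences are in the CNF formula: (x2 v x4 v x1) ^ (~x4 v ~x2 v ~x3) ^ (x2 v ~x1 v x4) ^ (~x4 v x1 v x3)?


Scan each clause for unnegated literals.
Clause 1: 3 positive; Clause 2: 0 positive; Clause 3: 2 positive; Clause 4: 2 positive.
Total positive literal occurrences = 7.

7


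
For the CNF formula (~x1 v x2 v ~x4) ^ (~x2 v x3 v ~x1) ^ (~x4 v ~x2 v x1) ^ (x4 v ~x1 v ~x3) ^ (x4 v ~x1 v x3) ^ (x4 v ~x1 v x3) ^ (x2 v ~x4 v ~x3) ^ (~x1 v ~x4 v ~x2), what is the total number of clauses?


Each group enclosed in parentheses joined by ^ is one clause.
Counting the conjuncts: 8 clauses.

8


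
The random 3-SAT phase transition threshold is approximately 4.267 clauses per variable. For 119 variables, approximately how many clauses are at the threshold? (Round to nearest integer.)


The 3-SAT phase transition occurs at approximately 4.267 clauses per variable.
m = 4.267 * 119 = 507.773.
Rounded to nearest integer: 508.

508


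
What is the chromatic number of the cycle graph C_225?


An odd cycle cannot be 2-colored: alternating two colors around the cycle returns to the start with a conflict.
Since 225 is odd, three colors are required (and three suffice).
Chromatic number = 3.

3


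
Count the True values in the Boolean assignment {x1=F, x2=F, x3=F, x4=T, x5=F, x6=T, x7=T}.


The weight is the number of variables assigned True.
True variables: x4, x6, x7.
Weight = 3.

3


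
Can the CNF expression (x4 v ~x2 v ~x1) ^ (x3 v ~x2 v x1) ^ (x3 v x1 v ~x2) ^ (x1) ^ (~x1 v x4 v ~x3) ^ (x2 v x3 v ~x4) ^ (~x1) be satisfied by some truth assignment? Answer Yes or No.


Check all 16 possible truth assignments.
Number of satisfying assignments found: 0.
The formula is unsatisfiable.

No


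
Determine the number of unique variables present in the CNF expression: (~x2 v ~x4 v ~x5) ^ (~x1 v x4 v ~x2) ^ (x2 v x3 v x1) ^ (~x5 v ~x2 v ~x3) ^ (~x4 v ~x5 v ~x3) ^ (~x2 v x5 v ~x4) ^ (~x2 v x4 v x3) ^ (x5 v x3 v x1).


Identify each distinct variable in the formula.
Variables found: x1, x2, x3, x4, x5.
Total distinct variables = 5.

5


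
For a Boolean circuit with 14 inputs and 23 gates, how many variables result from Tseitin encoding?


The Tseitin transformation introduces one auxiliary variable per gate.
Total variables = inputs + gates = 14 + 23 = 37.

37


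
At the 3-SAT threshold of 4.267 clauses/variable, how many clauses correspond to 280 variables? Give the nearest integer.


The 3-SAT phase transition occurs at approximately 4.267 clauses per variable.
m = 4.267 * 280 = 1194.76.
Rounded to nearest integer: 1195.

1195


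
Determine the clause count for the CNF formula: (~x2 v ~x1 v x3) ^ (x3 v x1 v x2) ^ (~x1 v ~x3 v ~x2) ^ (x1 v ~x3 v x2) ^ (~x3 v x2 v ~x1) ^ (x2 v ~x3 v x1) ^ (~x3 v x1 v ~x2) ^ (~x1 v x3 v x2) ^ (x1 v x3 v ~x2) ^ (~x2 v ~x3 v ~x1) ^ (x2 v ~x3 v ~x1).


Each group enclosed in parentheses joined by ^ is one clause.
Counting the conjuncts: 11 clauses.

11


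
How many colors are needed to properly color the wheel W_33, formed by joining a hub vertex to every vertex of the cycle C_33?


W_33 consists of the cycle C_33 together with a hub vertex adjacent to every cycle vertex.
The cycle C_33 needs 3 colors (odd cycle -> 3).
The hub is adjacent to every cycle vertex, so it must receive a new color distinct from all of them.
Chromatic number = 3 + 1 = 4.

4


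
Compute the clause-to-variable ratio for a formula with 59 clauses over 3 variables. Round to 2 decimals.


Clause-to-variable ratio = clauses / variables.
59 / 3 = 19.67.

19.67


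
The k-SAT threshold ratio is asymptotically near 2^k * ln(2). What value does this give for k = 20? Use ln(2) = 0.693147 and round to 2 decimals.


Using the asymptotic formula: threshold ~ 2^k * ln(2).
2^20 = 1048576.
1048576 * 0.693147 = 726817.31.

726817.31


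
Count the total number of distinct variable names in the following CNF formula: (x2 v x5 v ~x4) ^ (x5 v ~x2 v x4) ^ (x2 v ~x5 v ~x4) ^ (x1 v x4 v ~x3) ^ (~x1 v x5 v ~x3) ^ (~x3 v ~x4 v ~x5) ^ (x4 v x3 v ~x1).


Identify each distinct variable in the formula.
Variables found: x1, x2, x3, x4, x5.
Total distinct variables = 5.

5


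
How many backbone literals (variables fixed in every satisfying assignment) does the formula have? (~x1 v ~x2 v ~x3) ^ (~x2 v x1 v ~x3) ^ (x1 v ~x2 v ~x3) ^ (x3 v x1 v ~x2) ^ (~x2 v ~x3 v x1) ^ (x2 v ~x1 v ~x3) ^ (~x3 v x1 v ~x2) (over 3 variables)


Find all satisfying assignments: 4 model(s).
Check which variables have the same value in every model.
No variable is fixed across all models.
Backbone size = 0.

0


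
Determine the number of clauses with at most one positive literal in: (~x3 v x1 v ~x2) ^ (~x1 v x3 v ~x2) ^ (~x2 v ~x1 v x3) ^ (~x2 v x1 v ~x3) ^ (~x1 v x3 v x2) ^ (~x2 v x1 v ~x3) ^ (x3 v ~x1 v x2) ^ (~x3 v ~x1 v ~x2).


A Horn clause has at most one positive literal.
Clause 1: 1 positive lit(s) -> Horn
Clause 2: 1 positive lit(s) -> Horn
Clause 3: 1 positive lit(s) -> Horn
Clause 4: 1 positive lit(s) -> Horn
Clause 5: 2 positive lit(s) -> not Horn
Clause 6: 1 positive lit(s) -> Horn
Clause 7: 2 positive lit(s) -> not Horn
Clause 8: 0 positive lit(s) -> Horn
Total Horn clauses = 6.

6


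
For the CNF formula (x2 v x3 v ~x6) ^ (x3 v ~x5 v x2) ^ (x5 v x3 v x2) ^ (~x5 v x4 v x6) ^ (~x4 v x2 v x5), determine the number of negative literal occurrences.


Scan each clause for negated literals.
Clause 1: 1 negative; Clause 2: 1 negative; Clause 3: 0 negative; Clause 4: 1 negative; Clause 5: 1 negative.
Total negative literal occurrences = 4.

4


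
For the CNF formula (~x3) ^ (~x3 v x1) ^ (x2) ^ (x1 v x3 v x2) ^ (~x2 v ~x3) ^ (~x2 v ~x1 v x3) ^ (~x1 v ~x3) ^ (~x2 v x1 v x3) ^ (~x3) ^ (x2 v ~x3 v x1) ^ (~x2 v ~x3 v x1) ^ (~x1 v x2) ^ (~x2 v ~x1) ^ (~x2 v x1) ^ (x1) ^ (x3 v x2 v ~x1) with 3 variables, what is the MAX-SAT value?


Enumerate all 8 truth assignments.
For each, count how many of the 16 clauses are satisfied.
The formula is not fully satisfiable, so the maximum is below 16.
Maximum simultaneously satisfiable clauses = 14.

14


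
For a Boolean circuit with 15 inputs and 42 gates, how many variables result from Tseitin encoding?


The Tseitin transformation introduces one auxiliary variable per gate.
Total variables = inputs + gates = 15 + 42 = 57.

57


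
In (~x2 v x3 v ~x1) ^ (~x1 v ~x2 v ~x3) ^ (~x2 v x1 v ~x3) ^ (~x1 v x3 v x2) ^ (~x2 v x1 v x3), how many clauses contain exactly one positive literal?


A definite clause has exactly one positive literal.
Clause 1: 1 positive -> definite
Clause 2: 0 positive -> not definite
Clause 3: 1 positive -> definite
Clause 4: 2 positive -> not definite
Clause 5: 2 positive -> not definite
Definite clause count = 2.

2


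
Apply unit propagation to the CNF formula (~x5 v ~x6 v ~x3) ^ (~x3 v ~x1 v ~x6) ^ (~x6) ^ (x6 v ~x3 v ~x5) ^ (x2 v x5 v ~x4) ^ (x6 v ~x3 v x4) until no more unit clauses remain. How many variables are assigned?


Unit propagation repeatedly assigns the literal in any unit clause, then simplifies.
Assignments in order: x6 = F.
No further unit clauses remain.
Total variables assigned = 1.

1


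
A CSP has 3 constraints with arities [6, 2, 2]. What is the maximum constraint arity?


The arities are: 6, 2, 2.
Scan for the maximum value.
Maximum arity = 6.

6


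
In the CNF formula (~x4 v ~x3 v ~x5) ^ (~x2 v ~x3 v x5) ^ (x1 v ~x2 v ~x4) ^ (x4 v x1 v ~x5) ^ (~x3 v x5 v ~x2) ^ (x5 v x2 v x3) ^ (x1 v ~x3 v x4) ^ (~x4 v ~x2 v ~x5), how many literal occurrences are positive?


Scan each clause for unnegated literals.
Clause 1: 0 positive; Clause 2: 1 positive; Clause 3: 1 positive; Clause 4: 2 positive; Clause 5: 1 positive; Clause 6: 3 positive; Clause 7: 2 positive; Clause 8: 0 positive.
Total positive literal occurrences = 10.

10


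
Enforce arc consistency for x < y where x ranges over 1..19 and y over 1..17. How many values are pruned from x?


For the constraint x < y, x needs a supporting value in y's domain.
x can be at most 16 (one less than y's maximum).
Valid x values from domain: 16 out of 19.
Pruned = 19 - 16 = 3.

3


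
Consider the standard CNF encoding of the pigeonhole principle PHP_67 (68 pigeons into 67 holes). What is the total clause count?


The PHP encoding has two parts:
1) At-least-one-hole clauses: 68 (one per pigeon, each with 67 literals).
2) At-most-one-pigeon-per-hole clauses: 67 holes * C(68,2) = 67 * 2278 = 152626.
Total clauses = 68 + 152626 = 152694.

152694


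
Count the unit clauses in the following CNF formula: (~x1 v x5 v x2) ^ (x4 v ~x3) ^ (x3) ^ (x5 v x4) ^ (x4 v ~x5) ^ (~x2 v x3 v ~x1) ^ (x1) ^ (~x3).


A unit clause contains exactly one literal.
Unit clauses found: (x3), (x1), (~x3).
Count = 3.

3


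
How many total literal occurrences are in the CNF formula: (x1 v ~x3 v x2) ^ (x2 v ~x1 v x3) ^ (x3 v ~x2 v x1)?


Clause lengths: 3, 3, 3.
Sum = 3 + 3 + 3 = 9.

9


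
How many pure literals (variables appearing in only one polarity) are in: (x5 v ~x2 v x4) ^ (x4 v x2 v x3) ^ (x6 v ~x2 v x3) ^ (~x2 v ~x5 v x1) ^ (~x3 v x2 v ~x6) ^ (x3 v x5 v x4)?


A pure literal appears in only one polarity across all clauses.
Pure literals: x1 (positive only), x4 (positive only).
Count = 2.

2


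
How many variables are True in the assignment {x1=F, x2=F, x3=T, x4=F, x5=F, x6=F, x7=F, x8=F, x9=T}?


The weight is the number of variables assigned True.
True variables: x3, x9.
Weight = 2.

2


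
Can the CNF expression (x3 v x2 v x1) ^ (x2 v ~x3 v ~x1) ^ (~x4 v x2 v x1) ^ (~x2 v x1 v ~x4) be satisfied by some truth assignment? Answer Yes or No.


Check all 16 possible truth assignments.
Number of satisfying assignments found: 9.
The formula is satisfiable.

Yes


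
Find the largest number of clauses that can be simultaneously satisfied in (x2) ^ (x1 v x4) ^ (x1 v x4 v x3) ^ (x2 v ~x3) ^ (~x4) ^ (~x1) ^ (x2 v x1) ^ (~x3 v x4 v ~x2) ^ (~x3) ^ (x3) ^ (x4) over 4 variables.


Enumerate all 16 truth assignments.
For each, count how many of the 11 clauses are satisfied.
The formula is not fully satisfiable, so the maximum is below 11.
Maximum simultaneously satisfiable clauses = 9.

9


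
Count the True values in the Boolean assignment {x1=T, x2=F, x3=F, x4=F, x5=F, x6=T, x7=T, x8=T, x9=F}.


The weight is the number of variables assigned True.
True variables: x1, x6, x7, x8.
Weight = 4.

4


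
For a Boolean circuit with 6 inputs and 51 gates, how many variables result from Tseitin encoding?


The Tseitin transformation introduces one auxiliary variable per gate.
Total variables = inputs + gates = 6 + 51 = 57.

57


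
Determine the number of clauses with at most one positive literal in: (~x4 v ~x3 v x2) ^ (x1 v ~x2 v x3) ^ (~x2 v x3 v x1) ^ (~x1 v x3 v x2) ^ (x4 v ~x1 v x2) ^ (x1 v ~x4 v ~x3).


A Horn clause has at most one positive literal.
Clause 1: 1 positive lit(s) -> Horn
Clause 2: 2 positive lit(s) -> not Horn
Clause 3: 2 positive lit(s) -> not Horn
Clause 4: 2 positive lit(s) -> not Horn
Clause 5: 2 positive lit(s) -> not Horn
Clause 6: 1 positive lit(s) -> Horn
Total Horn clauses = 2.

2


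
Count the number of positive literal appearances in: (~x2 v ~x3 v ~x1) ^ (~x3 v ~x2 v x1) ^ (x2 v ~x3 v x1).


Scan each clause for unnegated literals.
Clause 1: 0 positive; Clause 2: 1 positive; Clause 3: 2 positive.
Total positive literal occurrences = 3.

3


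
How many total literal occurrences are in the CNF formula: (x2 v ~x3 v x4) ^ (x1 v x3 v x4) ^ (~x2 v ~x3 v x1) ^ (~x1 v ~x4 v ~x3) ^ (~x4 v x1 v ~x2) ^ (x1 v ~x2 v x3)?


Clause lengths: 3, 3, 3, 3, 3, 3.
Sum = 3 + 3 + 3 + 3 + 3 + 3 = 18.

18


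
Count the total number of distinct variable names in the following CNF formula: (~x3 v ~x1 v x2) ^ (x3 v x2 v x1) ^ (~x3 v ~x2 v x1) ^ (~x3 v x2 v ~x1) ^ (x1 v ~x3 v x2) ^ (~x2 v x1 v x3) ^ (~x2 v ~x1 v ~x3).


Identify each distinct variable in the formula.
Variables found: x1, x2, x3.
Total distinct variables = 3.

3


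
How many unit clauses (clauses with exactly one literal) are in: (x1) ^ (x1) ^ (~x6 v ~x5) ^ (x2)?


A unit clause contains exactly one literal.
Unit clauses found: (x1), (x1), (x2).
Count = 3.

3


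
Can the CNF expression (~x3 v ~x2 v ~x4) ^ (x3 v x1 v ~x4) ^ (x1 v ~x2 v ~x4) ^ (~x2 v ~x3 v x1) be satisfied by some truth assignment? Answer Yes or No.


Check all 16 possible truth assignments.
Number of satisfying assignments found: 11.
The formula is satisfiable.

Yes


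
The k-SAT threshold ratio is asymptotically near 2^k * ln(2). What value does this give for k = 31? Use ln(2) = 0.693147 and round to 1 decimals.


Using the asymptotic formula: threshold ~ 2^k * ln(2).
2^31 = 2147483648.
2147483648 * 0.693147 = 1488521848.2.

1488521848.2


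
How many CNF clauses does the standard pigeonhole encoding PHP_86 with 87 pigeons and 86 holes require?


The PHP encoding has two parts:
1) At-least-one-hole clauses: 87 (one per pigeon, each with 86 literals).
2) At-most-one-pigeon-per-hole clauses: 86 holes * C(87,2) = 86 * 3741 = 321726.
Total clauses = 87 + 321726 = 321813.

321813


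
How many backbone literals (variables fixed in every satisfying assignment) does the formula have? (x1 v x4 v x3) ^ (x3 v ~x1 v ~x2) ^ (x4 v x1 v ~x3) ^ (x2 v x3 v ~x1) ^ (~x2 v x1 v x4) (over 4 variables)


Find all satisfying assignments: 8 model(s).
Check which variables have the same value in every model.
No variable is fixed across all models.
Backbone size = 0.

0


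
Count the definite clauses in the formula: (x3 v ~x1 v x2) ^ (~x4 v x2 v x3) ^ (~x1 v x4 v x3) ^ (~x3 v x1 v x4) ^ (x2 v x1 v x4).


A definite clause has exactly one positive literal.
Clause 1: 2 positive -> not definite
Clause 2: 2 positive -> not definite
Clause 3: 2 positive -> not definite
Clause 4: 2 positive -> not definite
Clause 5: 3 positive -> not definite
Definite clause count = 0.

0


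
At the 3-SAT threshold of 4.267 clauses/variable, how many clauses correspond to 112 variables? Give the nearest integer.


The 3-SAT phase transition occurs at approximately 4.267 clauses per variable.
m = 4.267 * 112 = 477.904.
Rounded to nearest integer: 478.

478


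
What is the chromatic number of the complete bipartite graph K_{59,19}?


K_{59,19} is bipartite by definition: the two parts are independent sets, with every edge crossing between them.
Color all vertices in one part with color 1 and all vertices in the other part with color 2.
Since the graph has at least one edge, one color does not suffice.
Chromatic number = 2.

2


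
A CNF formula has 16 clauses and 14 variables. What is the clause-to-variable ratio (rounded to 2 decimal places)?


Clause-to-variable ratio = clauses / variables.
16 / 14 = 1.14.

1.14


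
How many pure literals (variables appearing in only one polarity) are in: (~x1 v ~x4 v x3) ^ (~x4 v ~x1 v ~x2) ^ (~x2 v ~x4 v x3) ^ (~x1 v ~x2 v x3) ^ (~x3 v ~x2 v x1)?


A pure literal appears in only one polarity across all clauses.
Pure literals: x2 (negative only), x4 (negative only).
Count = 2.

2


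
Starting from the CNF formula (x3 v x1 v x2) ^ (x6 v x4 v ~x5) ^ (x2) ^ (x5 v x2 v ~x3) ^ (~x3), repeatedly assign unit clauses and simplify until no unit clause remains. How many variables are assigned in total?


Unit propagation repeatedly assigns the literal in any unit clause, then simplifies.
Assignments in order: x2 = T, x3 = F.
No further unit clauses remain.
Total variables assigned = 2.

2


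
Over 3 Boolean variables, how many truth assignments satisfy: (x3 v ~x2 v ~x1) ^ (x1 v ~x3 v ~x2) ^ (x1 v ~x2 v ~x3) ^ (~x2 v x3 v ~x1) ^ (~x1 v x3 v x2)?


Enumerate all 8 truth assignments over 3 variables.
Test each against every clause.
Satisfying assignments found: 5.

5


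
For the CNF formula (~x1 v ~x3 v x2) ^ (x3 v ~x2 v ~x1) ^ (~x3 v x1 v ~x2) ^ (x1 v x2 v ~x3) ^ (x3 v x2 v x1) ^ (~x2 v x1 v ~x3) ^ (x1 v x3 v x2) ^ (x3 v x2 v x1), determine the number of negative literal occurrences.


Scan each clause for negated literals.
Clause 1: 2 negative; Clause 2: 2 negative; Clause 3: 2 negative; Clause 4: 1 negative; Clause 5: 0 negative; Clause 6: 2 negative; Clause 7: 0 negative; Clause 8: 0 negative.
Total negative literal occurrences = 9.

9


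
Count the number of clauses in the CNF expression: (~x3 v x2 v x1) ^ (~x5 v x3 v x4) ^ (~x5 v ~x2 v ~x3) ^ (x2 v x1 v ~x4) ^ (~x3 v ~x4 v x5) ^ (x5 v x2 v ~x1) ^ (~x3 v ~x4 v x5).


Each group enclosed in parentheses joined by ^ is one clause.
Counting the conjuncts: 7 clauses.

7


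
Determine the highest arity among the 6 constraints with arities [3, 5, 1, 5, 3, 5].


The arities are: 3, 5, 1, 5, 3, 5.
Scan for the maximum value.
Maximum arity = 5.

5


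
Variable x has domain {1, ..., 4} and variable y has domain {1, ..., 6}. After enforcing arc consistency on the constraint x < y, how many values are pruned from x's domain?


For the constraint x < y, x needs a supporting value in y's domain.
x can be at most 5 (one less than y's maximum).
Valid x values from domain: 4 out of 4.
Pruned = 4 - 4 = 0.

0


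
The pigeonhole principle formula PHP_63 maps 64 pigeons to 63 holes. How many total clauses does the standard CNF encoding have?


The PHP encoding has two parts:
1) At-least-one-hole clauses: 64 (one per pigeon, each with 63 literals).
2) At-most-one-pigeon-per-hole clauses: 63 holes * C(64,2) = 63 * 2016 = 127008.
Total clauses = 64 + 127008 = 127072.

127072


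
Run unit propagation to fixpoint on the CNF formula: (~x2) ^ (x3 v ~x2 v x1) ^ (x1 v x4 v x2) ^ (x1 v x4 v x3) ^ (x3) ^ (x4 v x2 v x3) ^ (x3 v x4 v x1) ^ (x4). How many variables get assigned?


Unit propagation repeatedly assigns the literal in any unit clause, then simplifies.
Assignments in order: x2 = F, x3 = T, x4 = T.
No further unit clauses remain.
Total variables assigned = 3.

3


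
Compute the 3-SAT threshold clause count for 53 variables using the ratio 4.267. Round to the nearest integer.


The 3-SAT phase transition occurs at approximately 4.267 clauses per variable.
m = 4.267 * 53 = 226.151.
Rounded to nearest integer: 226.

226


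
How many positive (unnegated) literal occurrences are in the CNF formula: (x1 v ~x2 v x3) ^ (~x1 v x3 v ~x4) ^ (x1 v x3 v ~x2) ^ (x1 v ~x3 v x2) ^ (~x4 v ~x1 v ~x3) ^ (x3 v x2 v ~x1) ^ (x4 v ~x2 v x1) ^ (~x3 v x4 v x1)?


Scan each clause for unnegated literals.
Clause 1: 2 positive; Clause 2: 1 positive; Clause 3: 2 positive; Clause 4: 2 positive; Clause 5: 0 positive; Clause 6: 2 positive; Clause 7: 2 positive; Clause 8: 2 positive.
Total positive literal occurrences = 13.

13


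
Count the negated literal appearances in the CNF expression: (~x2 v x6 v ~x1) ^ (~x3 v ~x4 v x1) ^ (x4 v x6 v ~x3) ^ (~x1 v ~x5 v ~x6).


Scan each clause for negated literals.
Clause 1: 2 negative; Clause 2: 2 negative; Clause 3: 1 negative; Clause 4: 3 negative.
Total negative literal occurrences = 8.

8


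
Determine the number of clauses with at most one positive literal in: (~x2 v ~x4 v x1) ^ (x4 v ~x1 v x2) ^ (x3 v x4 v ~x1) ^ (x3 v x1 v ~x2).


A Horn clause has at most one positive literal.
Clause 1: 1 positive lit(s) -> Horn
Clause 2: 2 positive lit(s) -> not Horn
Clause 3: 2 positive lit(s) -> not Horn
Clause 4: 2 positive lit(s) -> not Horn
Total Horn clauses = 1.

1


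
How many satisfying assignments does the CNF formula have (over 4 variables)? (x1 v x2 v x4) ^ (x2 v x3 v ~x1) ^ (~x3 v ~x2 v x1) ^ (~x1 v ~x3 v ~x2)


Enumerate all 16 truth assignments over 4 variables.
Test each against every clause.
Satisfying assignments found: 8.

8


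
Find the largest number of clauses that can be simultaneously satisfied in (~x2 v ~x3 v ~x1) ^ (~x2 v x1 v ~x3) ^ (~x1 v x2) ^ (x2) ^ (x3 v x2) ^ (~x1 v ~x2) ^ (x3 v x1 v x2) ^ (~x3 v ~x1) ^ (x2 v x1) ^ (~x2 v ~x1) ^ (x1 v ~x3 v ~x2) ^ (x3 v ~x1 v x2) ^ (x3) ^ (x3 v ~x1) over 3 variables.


Enumerate all 8 truth assignments.
For each, count how many of the 14 clauses are satisfied.
The formula is not fully satisfiable, so the maximum is below 14.
Maximum simultaneously satisfiable clauses = 13.

13


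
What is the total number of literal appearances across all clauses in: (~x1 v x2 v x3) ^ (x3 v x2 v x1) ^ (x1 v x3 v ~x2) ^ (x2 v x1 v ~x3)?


Clause lengths: 3, 3, 3, 3.
Sum = 3 + 3 + 3 + 3 = 12.

12


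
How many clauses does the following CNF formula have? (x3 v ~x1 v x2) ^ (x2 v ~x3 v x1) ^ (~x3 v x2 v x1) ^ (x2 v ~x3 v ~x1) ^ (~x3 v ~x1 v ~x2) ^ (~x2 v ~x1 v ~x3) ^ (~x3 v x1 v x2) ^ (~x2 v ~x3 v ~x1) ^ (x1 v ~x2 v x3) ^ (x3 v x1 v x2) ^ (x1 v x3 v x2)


Each group enclosed in parentheses joined by ^ is one clause.
Counting the conjuncts: 11 clauses.

11


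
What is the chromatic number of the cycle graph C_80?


A cycle on an even number of vertices is bipartite: alternate two colors around the cycle.
Since 80 is even, two colors suffice, and at least two are needed because the graph has edges.
Chromatic number = 2.

2


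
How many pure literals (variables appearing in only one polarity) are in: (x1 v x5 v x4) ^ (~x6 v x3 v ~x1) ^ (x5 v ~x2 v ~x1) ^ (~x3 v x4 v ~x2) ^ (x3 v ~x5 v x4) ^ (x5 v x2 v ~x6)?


A pure literal appears in only one polarity across all clauses.
Pure literals: x4 (positive only), x6 (negative only).
Count = 2.

2


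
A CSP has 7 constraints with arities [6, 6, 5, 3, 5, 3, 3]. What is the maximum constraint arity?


The arities are: 6, 6, 5, 3, 5, 3, 3.
Scan for the maximum value.
Maximum arity = 6.

6


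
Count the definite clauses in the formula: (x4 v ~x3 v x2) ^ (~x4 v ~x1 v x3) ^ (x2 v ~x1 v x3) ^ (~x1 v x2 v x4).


A definite clause has exactly one positive literal.
Clause 1: 2 positive -> not definite
Clause 2: 1 positive -> definite
Clause 3: 2 positive -> not definite
Clause 4: 2 positive -> not definite
Definite clause count = 1.

1


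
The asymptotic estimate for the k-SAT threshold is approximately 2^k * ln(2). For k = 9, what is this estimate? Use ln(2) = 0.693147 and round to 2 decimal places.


Using the asymptotic formula: threshold ~ 2^k * ln(2).
2^9 = 512.
512 * 0.693147 = 354.89.

354.89


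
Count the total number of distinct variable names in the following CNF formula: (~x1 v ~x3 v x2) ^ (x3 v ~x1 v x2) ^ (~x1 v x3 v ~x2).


Identify each distinct variable in the formula.
Variables found: x1, x2, x3.
Total distinct variables = 3.

3


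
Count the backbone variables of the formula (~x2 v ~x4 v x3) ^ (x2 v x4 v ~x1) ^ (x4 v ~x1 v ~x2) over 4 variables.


Find all satisfying assignments: 10 model(s).
Check which variables have the same value in every model.
No variable is fixed across all models.
Backbone size = 0.

0


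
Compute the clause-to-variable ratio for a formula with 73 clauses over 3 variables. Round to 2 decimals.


Clause-to-variable ratio = clauses / variables.
73 / 3 = 24.33.

24.33


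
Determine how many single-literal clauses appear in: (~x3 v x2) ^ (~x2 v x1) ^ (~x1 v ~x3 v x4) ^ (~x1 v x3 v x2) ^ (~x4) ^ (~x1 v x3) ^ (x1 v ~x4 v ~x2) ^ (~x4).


A unit clause contains exactly one literal.
Unit clauses found: (~x4), (~x4).
Count = 2.

2


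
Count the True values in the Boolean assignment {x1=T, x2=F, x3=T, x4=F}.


The weight is the number of variables assigned True.
True variables: x1, x3.
Weight = 2.

2


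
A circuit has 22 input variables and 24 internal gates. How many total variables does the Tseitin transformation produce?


The Tseitin transformation introduces one auxiliary variable per gate.
Total variables = inputs + gates = 22 + 24 = 46.

46


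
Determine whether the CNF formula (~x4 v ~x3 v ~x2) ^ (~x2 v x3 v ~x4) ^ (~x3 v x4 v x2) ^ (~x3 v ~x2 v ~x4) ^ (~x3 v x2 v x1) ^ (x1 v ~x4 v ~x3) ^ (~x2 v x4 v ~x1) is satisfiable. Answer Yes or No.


Check all 16 possible truth assignments.
Number of satisfying assignments found: 7.
The formula is satisfiable.

Yes


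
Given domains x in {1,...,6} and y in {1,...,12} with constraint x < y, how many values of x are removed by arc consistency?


For the constraint x < y, x needs a supporting value in y's domain.
x can be at most 11 (one less than y's maximum).
Valid x values from domain: 6 out of 6.
Pruned = 6 - 6 = 0.

0


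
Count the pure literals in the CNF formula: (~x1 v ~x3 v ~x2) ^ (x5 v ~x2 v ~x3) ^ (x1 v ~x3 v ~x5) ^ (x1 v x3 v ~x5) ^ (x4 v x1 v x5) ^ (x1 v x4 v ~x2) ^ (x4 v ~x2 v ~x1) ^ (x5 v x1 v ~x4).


A pure literal appears in only one polarity across all clauses.
Pure literals: x2 (negative only).
Count = 1.

1


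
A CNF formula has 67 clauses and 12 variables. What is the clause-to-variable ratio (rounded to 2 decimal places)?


Clause-to-variable ratio = clauses / variables.
67 / 12 = 5.58.

5.58


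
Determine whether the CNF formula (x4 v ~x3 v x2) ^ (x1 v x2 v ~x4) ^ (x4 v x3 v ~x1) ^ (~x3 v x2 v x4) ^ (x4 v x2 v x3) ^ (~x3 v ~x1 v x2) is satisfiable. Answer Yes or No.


Check all 16 possible truth assignments.
Number of satisfying assignments found: 8.
The formula is satisfiable.

Yes


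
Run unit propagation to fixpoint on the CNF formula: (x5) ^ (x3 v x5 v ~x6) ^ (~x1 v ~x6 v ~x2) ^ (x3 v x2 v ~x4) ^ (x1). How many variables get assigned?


Unit propagation repeatedly assigns the literal in any unit clause, then simplifies.
Assignments in order: x5 = T, x1 = T.
No further unit clauses remain.
Total variables assigned = 2.

2


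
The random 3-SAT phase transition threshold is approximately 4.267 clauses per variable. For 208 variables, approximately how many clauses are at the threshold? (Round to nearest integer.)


The 3-SAT phase transition occurs at approximately 4.267 clauses per variable.
m = 4.267 * 208 = 887.536.
Rounded to nearest integer: 888.

888


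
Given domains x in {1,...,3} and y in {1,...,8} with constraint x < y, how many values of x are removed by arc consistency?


For the constraint x < y, x needs a supporting value in y's domain.
x can be at most 7 (one less than y's maximum).
Valid x values from domain: 3 out of 3.
Pruned = 3 - 3 = 0.

0


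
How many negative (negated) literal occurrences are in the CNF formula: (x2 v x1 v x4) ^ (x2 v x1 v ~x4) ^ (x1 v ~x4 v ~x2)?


Scan each clause for negated literals.
Clause 1: 0 negative; Clause 2: 1 negative; Clause 3: 2 negative.
Total negative literal occurrences = 3.

3


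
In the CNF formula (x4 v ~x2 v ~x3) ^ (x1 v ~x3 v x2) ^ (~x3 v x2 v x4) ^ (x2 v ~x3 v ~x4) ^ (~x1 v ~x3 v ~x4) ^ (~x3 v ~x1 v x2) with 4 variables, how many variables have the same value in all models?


Find all satisfying assignments: 9 model(s).
Check which variables have the same value in every model.
No variable is fixed across all models.
Backbone size = 0.

0


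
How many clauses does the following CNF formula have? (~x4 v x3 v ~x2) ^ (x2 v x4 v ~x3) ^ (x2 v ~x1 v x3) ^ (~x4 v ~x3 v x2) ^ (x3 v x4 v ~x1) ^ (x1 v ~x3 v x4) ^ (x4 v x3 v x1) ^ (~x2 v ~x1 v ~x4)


Each group enclosed in parentheses joined by ^ is one clause.
Counting the conjuncts: 8 clauses.

8


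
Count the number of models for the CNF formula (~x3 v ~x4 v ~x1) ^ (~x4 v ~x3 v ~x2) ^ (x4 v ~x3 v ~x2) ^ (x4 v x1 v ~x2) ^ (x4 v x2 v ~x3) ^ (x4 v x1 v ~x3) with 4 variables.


Enumerate all 16 truth assignments over 4 variables.
Test each against every clause.
Satisfying assignments found: 8.

8


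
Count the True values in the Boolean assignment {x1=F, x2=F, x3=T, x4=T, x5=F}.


The weight is the number of variables assigned True.
True variables: x3, x4.
Weight = 2.

2


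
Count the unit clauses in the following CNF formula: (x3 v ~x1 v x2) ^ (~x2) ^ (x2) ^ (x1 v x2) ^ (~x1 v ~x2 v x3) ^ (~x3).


A unit clause contains exactly one literal.
Unit clauses found: (~x2), (x2), (~x3).
Count = 3.

3


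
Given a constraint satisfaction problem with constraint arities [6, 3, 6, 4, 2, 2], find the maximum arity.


The arities are: 6, 3, 6, 4, 2, 2.
Scan for the maximum value.
Maximum arity = 6.

6


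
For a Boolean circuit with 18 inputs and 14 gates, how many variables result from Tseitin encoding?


The Tseitin transformation introduces one auxiliary variable per gate.
Total variables = inputs + gates = 18 + 14 = 32.

32


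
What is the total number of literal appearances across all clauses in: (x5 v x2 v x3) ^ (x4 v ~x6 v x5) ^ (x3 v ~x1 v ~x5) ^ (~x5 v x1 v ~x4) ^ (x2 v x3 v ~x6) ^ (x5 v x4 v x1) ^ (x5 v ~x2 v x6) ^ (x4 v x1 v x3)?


Clause lengths: 3, 3, 3, 3, 3, 3, 3, 3.
Sum = 3 + 3 + 3 + 3 + 3 + 3 + 3 + 3 = 24.

24
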